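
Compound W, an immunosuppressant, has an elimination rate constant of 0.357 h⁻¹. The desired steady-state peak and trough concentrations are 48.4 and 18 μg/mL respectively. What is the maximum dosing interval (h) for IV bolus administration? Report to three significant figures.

2.77 h

Between IV bolus doses, concentration decays as C = C₀·e^(−kτ), so C_peak/C_trough = e^(kτ).
τ_max = ln(C_peak/C_trough) / k = ln(48.4/18) / 0.3570 = 0.9891 / 0.3570 = 2.771 h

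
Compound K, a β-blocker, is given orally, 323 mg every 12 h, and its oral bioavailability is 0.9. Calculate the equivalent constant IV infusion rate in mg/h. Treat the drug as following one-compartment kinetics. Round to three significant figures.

24.2 mg/h

Equivalent systemic input: infusion rate = F·D/τ.
Rate = 0.9 × 323 / 12 = 24.23 mg/h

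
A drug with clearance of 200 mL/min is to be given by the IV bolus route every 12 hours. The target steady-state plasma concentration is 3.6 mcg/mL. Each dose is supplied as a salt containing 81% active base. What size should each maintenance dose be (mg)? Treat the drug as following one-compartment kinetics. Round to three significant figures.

640 mg

Convert clearance: 200 mL/min × 60 min/h ÷ 1000 mL/L = 12.00 L/h
At steady state, dose per interval replaces the amount cleared in that interval: S·D/τ = CL·Css.
D = CL × Css × τ / S = 12.00 × 3.6 × 12 / 0.81 = 640.0 mg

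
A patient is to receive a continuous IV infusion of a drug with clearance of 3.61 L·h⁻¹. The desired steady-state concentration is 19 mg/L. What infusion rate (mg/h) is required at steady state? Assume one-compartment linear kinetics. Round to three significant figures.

68.6 mg/h

At steady state, infusion rate equals elimination rate: rate in = CL × Css.
Infusion rate = CL · Css = 3.610 L/h × 19 mg/L = 68.59 mg/h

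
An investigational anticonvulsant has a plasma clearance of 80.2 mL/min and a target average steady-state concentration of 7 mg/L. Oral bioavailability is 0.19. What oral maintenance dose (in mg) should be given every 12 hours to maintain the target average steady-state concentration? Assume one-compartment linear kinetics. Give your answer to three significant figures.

2130 mg

CL = 80.2 mL/min × 60/1000 = 4.812 L/h
At steady state, dose per interval replaces the amount cleared in that interval: F·D/τ = CL·Css.
D = CL × Css × τ / F = 4.812 × 7 × 12 / 0.19 = 2127 mg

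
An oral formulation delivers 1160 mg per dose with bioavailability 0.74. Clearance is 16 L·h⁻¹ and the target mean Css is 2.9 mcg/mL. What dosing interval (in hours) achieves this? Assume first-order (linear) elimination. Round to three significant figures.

18.5 h

F·D/τ = CL·Css → τ = F·D / (CL·Css).
τ = 0.74 × 1160 / (16 × 2.9) = 18.50 h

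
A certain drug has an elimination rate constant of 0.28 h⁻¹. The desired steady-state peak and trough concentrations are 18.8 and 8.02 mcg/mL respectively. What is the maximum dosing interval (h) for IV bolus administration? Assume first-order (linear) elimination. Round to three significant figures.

Between IV bolus doses, concentration decays as C = C₀·e^(−kτ), so C_peak/C_trough = e^(kτ).
τ_max = ln(C_peak/C_trough) / k = ln(18.8/8.02) / 0.2800 = 0.8519 / 0.2800 = 3.043 h

3.04 h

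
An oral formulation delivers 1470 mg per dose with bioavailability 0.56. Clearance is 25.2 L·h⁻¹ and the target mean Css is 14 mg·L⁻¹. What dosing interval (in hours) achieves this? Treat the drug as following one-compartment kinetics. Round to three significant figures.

2.33 h

F·D/τ = CL·Css → τ = F·D / (CL·Css).
τ = 0.56 × 1470 / (25.2 × 14) = 2.333 h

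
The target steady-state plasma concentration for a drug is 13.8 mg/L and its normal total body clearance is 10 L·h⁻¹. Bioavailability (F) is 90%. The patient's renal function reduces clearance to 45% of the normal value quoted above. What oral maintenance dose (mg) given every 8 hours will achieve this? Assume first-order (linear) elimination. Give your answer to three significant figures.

552 mg

Patient clearance = 0.45 × 10.00 = 4.500 L/h
D = CL × Css × τ / F = 4.500 × 13.8 × 8 / 0.9 = 552.0 mg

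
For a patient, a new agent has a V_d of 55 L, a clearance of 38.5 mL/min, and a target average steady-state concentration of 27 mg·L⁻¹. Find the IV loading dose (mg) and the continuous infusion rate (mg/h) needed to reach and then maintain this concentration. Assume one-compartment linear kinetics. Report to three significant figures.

(a) 1490 mg; (b) 62.4 mg/h

Loading: fill Vd to C_target → 55.00 L × 27 mg/L = 1485 mg
Convert clearance: 38.5 mL/min × 60 min/h ÷ 1000 mL/L = 2.310 L/h
Infusion rate = 2.310 L/h × 27 mg/L = 62.37 mg/h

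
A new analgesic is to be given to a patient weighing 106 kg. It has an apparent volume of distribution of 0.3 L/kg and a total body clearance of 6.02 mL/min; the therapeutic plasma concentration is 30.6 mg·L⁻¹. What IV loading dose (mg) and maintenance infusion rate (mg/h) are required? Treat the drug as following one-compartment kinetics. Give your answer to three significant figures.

(a) 973 mg; (b) 11.1 mg/h

Vd(total) = 106 kg × 0.3 L/kg = 31.80 L
Loading dose = Vd × C = 31.80 × 30.6 = 973.1 mg
CL = 6.02 mL/min × 60/1000 = 0.3612 L/h
Infusion rate = 0.3612 L/h × 30.6 mg/L = 11.05 mg/h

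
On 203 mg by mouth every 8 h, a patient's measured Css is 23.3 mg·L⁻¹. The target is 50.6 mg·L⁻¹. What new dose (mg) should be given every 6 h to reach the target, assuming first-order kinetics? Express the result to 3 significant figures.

With linear kinetics, Css is proportional to dose rate (D/τ) at fixed clearance.
D₂ = D₁ × (Css,target / Css,current) × (τ₂/τ₁) = 203 × (50.6/23.3) × (6/8) = 330.6 mg

331 mg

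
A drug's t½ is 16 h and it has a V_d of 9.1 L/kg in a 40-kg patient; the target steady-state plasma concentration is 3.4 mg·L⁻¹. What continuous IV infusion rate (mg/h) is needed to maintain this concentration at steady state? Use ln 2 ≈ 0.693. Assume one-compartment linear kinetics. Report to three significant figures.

Total Vd = 9.1 × 40 = 364.0 L
k = 0.693/16 = 0.04331 h⁻¹, so CL = k·Vd = 0.04331 × 364.0 = 15.76 L/h
Infusion rate = CL × Css = 15.76 × 3.4 = 53.58 mg/h

53.6 mg/h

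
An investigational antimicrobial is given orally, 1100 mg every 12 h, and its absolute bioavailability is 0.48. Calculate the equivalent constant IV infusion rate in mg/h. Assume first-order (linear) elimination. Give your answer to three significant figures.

Equivalent systemic input: infusion rate = F·D/τ.
Rate = 0.48 × 1100 / 12 = 44.00 mg/h

44.0 mg/h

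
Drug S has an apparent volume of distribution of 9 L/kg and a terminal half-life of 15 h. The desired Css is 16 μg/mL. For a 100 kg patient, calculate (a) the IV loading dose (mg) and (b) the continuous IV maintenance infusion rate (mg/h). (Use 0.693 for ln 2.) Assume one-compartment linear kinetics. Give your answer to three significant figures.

Vd = 9 L/kg × 100 kg = 900.0 L
LD = Vd × C = 900.0 × 16 = 14400 mg
CL = 0.693 × Vd / t½ = 0.693 × 900.0 / 15 = 41.58 L/h
Infusion rate = CL × Css = 41.58 × 16 = 665.3 mg/h

(a) 14400 mg; (b) 665 mg/h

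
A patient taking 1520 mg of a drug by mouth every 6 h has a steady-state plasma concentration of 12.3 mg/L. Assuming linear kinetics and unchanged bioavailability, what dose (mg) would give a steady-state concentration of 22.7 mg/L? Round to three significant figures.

For first-order elimination, Css ∝ F·D/(CL·τ); F and CL are unchanged, so Css ∝ D/τ.
D₂ = D₁ × (Css,target / Css,current) = 1520 × 22.7/12.3 = 2805 mg

2810 mg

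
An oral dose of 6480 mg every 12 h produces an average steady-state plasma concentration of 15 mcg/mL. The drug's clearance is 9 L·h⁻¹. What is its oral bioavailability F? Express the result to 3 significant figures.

0.250

F·D/τ = CL·Css at steady state → F = CL·Css·τ / D.
F = 9 × 15 × 12 / 6480 = 0.250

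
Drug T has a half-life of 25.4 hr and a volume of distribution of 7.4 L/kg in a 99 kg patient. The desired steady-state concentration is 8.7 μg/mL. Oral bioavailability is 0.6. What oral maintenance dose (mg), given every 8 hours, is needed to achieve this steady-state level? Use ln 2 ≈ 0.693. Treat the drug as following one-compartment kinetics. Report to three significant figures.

Total Vd = 7.4 × 99 = 732.6 L
CL = 0.693 × Vd / t½ = 0.693 × 732.6 / 25.4 = 19.99 L/h
D = CL × Css × τ / F = 19.99 × 8.7 × 8 / 0.6 = 2319 mg

2320 mg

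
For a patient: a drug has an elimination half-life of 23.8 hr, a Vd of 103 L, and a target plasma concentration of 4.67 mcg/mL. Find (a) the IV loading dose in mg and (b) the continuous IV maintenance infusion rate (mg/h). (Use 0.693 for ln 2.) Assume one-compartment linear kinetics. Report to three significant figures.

LD = Vd × C = 103.0 × 4.67 = 481.0 mg
CL = 0.693 × Vd / t½ = 0.693 × 103.0 / 23.8 = 2.999 L/h
Infusion rate = CL × Css = 2.999 × 4.67 = 14.01 mg/h

(a) 481 mg; (b) 14.0 mg/h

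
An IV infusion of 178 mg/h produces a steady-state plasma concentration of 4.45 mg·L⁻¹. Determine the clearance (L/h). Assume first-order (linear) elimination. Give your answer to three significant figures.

40.0 L/h

At steady state, infusion rate = CL × Css, so CL = rate / Css.
CL = 178 / 4.45 = 40.00 L/h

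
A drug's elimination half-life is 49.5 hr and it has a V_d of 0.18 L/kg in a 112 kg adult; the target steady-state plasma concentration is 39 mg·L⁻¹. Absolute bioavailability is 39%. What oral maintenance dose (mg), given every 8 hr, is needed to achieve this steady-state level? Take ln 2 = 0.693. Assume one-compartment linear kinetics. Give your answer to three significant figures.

Vd = 0.18 L/kg × 112 kg = 20.16 L
CL = 0.693 × Vd / t½ = 0.693 × 20.16 / 49.5 = 0.2822 L/h
D = CL × Css × τ / F = 0.2822 × 39 × 8 / 0.39 = 225.8 mg

226 mg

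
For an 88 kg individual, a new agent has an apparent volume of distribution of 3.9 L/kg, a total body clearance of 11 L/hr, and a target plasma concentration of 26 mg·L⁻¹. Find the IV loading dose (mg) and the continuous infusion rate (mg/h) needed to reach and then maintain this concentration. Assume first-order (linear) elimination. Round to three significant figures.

Total Vd = 3.9 × 88 = 343.2 L
Loading: fill Vd to C_target → 343.2 L × 26 mg/L = 8923 mg
Infusion rate = 11.00 L/h × 26 mg/L = 286.0 mg/h

(a) 8920 mg; (b) 286 mg/h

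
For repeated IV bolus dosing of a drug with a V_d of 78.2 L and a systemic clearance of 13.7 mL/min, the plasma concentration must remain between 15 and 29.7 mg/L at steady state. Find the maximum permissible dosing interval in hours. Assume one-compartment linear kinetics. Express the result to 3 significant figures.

CL = 13.7 mL/min × 60/1000 = 0.8220 L/h
k = CL / Vd = 0.8220 / 78.20 = 0.01051 h⁻¹
Between IV bolus doses, concentration decays as C = C₀·e^(−kτ), so C_peak/C_trough = e^(kτ).
τ_max = ln(C_peak/C_trough) / k = ln(29.7/15) / 0.01051 = 0.6831 / 0.01051 = 65.00 h

65.0 h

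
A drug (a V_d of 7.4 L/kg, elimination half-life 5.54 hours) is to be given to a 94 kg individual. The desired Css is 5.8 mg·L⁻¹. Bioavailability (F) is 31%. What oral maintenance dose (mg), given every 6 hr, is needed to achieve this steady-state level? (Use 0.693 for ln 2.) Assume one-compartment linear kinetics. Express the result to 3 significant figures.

Vd = 7.4 L/kg × 94 kg = 695.6 L
CL = 0.693 × Vd / t½ = 0.693 × 695.6 / 5.54 = 87.01 L/h
D = CL × Css × τ / F = 87.01 × 5.8 × 6 / 0.31 = 9768 mg

9770 mg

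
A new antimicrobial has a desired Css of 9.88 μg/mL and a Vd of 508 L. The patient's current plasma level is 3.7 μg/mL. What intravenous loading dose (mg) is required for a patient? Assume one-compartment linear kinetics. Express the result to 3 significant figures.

3140 mg

The loading dose fills Vd to the target concentration.
Concentration deficit ΔC = 9.88 − 3.7 = 6.180 mg/L
LD = Vd × ΔC = 508.0 × 6.180 = 3139 mg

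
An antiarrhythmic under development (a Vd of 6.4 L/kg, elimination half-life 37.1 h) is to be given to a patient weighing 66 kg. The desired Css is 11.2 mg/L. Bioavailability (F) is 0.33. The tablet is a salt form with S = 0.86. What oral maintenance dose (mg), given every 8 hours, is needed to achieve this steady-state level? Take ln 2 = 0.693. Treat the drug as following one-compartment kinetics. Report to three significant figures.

Total Vd = 6.4 × 66 = 422.4 L
k = 0.693/37.1 = 0.01868 h⁻¹, so CL = k·Vd = 0.01868 × 422.4 = 7.890 L/h
D = CL × Css × τ / F / S = 7.890 × 11.2 × 8 / 0.33 / 0.86 = 2491 mg

2490 mg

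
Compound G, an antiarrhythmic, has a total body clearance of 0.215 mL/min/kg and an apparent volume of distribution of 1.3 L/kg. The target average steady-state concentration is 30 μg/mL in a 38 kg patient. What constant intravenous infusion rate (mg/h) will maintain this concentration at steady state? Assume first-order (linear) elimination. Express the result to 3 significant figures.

CL = 0.215 mL/min/kg × 38 kg = 8.170 mL/min = 8.170 × 60/1000 = 0.4902 L/h
Infusion rate = CL · Css = 0.4902 L/h × 30 mg/L = 14.71 mg/h

14.7 mg/h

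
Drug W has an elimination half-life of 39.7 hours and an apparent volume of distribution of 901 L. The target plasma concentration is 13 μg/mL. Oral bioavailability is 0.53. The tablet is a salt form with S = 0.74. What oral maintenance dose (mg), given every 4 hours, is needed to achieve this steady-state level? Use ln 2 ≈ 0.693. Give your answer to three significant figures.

k = 0.693/39.7 = 0.01746 h⁻¹, so CL = k·Vd = 0.01746 × 901.0 = 15.73 L/h
D = CL × Css × τ / F / S = 15.73 × 13 × 4 / 0.53 / 0.74 = 2086 mg

2090 mg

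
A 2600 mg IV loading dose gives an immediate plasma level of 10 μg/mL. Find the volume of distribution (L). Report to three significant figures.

Immediately after an IV bolus, C₀ = Dose / Vd, so Vd = Dose / C₀.
Vd = 2600 / 10 = 260.0 L

260 L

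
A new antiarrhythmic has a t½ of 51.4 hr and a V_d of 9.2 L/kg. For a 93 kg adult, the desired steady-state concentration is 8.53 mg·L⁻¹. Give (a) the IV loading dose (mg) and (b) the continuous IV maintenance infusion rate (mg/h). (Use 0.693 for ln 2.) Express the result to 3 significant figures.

Vd(total) = 93 kg × 9.2 L/kg = 855.6 L
LD = Vd × C = 855.6 × 8.53 = 7298 mg
CL = 0.693 × Vd / t½ = 0.693 × 855.6 / 51.4 = 11.54 L/h
Infusion rate = CL × Css = 11.54 × 8.53 = 98.44 mg/h

(a) 7300 mg; (b) 98.4 mg/h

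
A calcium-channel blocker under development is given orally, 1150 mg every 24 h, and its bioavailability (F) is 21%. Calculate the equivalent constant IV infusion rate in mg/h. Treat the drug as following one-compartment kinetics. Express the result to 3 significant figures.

10.1 mg/h

Equivalent systemic input: infusion rate = F·D/τ.
Rate = 0.21 × 1150 / 24 = 10.06 mg/h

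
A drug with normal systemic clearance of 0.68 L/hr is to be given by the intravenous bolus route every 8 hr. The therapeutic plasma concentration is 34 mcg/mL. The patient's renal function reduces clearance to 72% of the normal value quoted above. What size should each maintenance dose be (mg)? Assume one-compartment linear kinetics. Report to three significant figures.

Patient clearance = 0.72 × 0.6800 = 0.4896 L/h
D = CL × Css × τ = 0.4896 × 34 × 8 = 133.2 mg

133 mg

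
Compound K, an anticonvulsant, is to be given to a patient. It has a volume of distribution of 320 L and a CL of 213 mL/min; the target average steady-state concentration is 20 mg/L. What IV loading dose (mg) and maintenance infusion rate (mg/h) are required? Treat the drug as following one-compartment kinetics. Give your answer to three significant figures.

(a) 6400 mg; (b) 256 mg/h

LD = Vd · C_target = 320.0 × 20 = 6400 mg
Convert clearance: 213 mL/min × 60 min/h ÷ 1000 mL/L = 12.78 L/h
Infusion rate = 12.78 L/h × 20 mg/L = 255.6 mg/h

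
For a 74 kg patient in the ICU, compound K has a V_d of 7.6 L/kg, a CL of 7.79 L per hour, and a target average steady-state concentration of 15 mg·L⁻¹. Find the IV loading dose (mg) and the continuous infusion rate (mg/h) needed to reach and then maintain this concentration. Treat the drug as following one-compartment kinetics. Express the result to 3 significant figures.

Vd(total) = 74 kg × 7.6 L/kg = 562.4 L
Loading dose = Vd × C = 562.4 × 15 = 8436 mg
Maintenance: replace elimination → rate = CL × Css = 7.790 × 15 = 116.9 mg/h

(a) 8440 mg; (b) 117 mg/h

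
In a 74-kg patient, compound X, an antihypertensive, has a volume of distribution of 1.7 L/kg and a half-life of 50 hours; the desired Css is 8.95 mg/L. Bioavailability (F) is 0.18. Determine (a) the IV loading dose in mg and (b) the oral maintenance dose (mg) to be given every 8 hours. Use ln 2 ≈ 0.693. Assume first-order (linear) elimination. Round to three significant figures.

Vd(total) = 74 kg × 1.7 L/kg = 125.8 L
LD = Vd × C = 125.8 × 8.95 = 1126 mg
CL = 0.693 × Vd / t½ = 0.693 × 125.8 / 50 = 1.744 L/h
D = CL × Css × τ / F = 1.744 × 8.95 × 8 / 0.18 = 693.7 mg

(a) 1130 mg; (b) 694 mg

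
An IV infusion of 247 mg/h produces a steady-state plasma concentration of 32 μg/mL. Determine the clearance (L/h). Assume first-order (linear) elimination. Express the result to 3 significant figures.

At steady state, infusion rate = CL × Css, so CL = rate / Css.
CL = 247 / 32 = 7.719 L/h

7.72 L/h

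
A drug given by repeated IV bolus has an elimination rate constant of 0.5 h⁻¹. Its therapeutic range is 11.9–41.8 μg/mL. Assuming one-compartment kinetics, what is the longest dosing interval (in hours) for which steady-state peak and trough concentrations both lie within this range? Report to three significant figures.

2.51 h

Between IV bolus doses, concentration decays as C = C₀·e^(−kτ), so C_peak/C_trough = e^(kτ).
τ_max = ln(C_peak/C_trough) / k = ln(41.8/11.9) / 0.5000 = 1.256 / 0.5000 = 2.512 h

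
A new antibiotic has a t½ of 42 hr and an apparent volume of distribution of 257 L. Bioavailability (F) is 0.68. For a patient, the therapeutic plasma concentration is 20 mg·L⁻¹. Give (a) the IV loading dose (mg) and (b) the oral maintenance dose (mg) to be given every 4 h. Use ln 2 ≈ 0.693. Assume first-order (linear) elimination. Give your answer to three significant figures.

LD = Vd × C = 257.0 × 20 = 5140 mg
CL = 0.693 × Vd / t½ = 0.693 × 257.0 / 42 = 4.241 L/h
D = CL × Css × τ / F = 4.241 × 20 × 4 / 0.68 = 498.9 mg

(a) 5140 mg; (b) 499 mg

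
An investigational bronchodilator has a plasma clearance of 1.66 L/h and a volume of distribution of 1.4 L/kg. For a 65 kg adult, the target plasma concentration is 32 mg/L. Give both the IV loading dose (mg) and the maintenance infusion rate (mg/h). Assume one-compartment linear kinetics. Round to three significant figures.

(a) 2910 mg; (b) 53.1 mg/h

Vd = 1.4 L/kg × 65 kg = 91.00 L
LD = Vd · C_target = 91.00 × 32 = 2912 mg
Infusion rate = 1.660 L/h × 32 mg/L = 53.12 mg/h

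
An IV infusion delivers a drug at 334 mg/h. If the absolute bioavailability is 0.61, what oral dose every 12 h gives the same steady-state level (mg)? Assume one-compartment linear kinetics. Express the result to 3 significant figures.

To maintain the same Css, the systemic dosing rate must be unchanged: F·D/τ = infusion rate.
D = rate × τ / F = 334 × 12 / 0.61 = 6570 mg

6570 mg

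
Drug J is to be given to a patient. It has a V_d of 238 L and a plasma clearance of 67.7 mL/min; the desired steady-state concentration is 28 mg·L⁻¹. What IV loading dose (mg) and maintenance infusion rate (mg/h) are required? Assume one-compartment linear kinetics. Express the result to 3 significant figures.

(a) 6660 mg; (b) 114 mg/h

Loading: fill Vd to C_target → 238.0 L × 28 mg/L = 6664 mg
CL = 67.7 mL/min × 60/1000 = 4.062 L/h
Infusion rate = 4.062 L/h × 28 mg/L = 113.7 mg/h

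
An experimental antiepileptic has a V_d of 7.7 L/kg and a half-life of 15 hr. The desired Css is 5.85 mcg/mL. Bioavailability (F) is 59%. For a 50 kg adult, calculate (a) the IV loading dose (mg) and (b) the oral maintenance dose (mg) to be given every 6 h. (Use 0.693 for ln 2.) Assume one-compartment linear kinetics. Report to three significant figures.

(a) 2250 mg; (b) 1060 mg

Total Vd = 7.7 × 50 = 385.0 L
LD = Vd × C = 385.0 × 5.85 = 2252 mg
CL = 0.693 × Vd / t½ = 0.693 × 385.0 / 15 = 17.79 L/h
D = CL × Css × τ / F = 17.79 × 5.85 × 6 / 0.59 = 1058 mg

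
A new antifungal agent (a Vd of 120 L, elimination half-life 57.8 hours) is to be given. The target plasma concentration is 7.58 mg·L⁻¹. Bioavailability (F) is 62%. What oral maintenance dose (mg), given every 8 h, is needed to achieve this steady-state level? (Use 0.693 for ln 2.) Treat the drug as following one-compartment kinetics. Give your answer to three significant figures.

141 mg

CL = 0.693 × Vd / t½ = 0.693 × 120.0 / 57.8 = 1.439 L/h
D = CL × Css × τ / F = 1.439 × 7.58 × 8 / 0.62 = 140.7 mg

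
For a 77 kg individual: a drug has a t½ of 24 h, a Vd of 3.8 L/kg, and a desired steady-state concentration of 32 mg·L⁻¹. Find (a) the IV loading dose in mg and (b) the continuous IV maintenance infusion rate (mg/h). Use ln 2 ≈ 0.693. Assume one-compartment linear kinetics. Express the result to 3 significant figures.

Vd = 3.8 L/kg × 77 kg = 292.6 L
LD = Vd × C = 292.6 × 32 = 9363 mg
CL = 0.693 × Vd / t½ = 0.693 × 292.6 / 24 = 8.449 L/h
Infusion rate = CL × Css = 8.449 × 32 = 270.4 mg/h

(a) 9360 mg; (b) 270 mg/h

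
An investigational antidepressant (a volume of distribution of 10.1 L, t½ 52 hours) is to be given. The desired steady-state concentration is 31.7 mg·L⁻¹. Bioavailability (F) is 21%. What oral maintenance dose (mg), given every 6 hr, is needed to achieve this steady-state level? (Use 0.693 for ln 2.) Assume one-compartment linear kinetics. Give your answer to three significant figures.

122 mg

k = 0.693/52 = 0.01333 h⁻¹, so CL = k·Vd = 0.01333 × 10.10 = 0.1346 L/h
D = CL × Css × τ / F = 0.1346 × 31.7 × 6 / 0.21 = 121.9 mg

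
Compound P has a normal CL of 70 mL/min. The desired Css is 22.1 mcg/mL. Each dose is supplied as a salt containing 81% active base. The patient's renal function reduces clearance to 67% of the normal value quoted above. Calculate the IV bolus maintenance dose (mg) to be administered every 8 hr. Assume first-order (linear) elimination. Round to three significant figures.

CL = 70 mL/min × 60/1000 = 4.200 L/h
Patient clearance = 0.67 × 4.200 = 2.814 L/h
At steady state, dose per interval replaces the amount cleared in that interval: S·D/τ = CL·Css.
D = CL × Css × τ / S = 2.814 × 22.1 × 8 / 0.81 = 614.2 mg

614 mg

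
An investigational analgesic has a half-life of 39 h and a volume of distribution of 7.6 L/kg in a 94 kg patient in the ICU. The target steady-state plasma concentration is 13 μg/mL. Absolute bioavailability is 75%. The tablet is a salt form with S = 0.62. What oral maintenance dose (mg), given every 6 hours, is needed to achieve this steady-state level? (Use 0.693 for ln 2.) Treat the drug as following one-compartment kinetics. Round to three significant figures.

Total Vd = 7.6 × 94 = 714.4 L
CL = 0.693 × Vd / t½ = 0.693 × 714.4 / 39 = 12.69 L/h
D = CL × Css × τ / F / S = 12.69 × 13 × 6 / 0.75 / 0.62 = 2129 mg

2130 mg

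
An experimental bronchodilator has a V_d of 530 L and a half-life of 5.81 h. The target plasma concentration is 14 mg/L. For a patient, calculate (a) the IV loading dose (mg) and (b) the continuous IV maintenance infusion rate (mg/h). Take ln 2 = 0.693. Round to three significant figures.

(a) 7420 mg; (b) 885 mg/h

LD = Vd × C = 530.0 × 14 = 7420 mg
CL = 0.693 × Vd / t½ = 0.693 × 530.0 / 5.81 = 63.22 L/h
Infusion rate = CL × Css = 63.22 × 14 = 885.1 mg/h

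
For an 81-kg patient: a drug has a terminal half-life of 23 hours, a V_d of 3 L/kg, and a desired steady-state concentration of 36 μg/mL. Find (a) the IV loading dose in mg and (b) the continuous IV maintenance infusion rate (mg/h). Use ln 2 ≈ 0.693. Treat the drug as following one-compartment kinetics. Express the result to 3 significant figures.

(a) 8750 mg; (b) 264 mg/h

Total Vd = 3 × 81 = 243.0 L
LD = Vd × C = 243.0 × 36 = 8748 mg
CL = 0.693 × Vd / t½ = 0.693 × 243.0 / 23 = 7.322 L/h
Infusion rate = CL × Css = 7.322 × 36 = 263.6 mg/h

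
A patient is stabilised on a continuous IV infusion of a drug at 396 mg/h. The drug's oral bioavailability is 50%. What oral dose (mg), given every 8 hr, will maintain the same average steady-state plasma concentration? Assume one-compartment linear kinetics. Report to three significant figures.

6340 mg

To maintain the same Css, the systemic dosing rate must be unchanged: F·D/τ = infusion rate.
D = rate × τ / F = 396 × 8 / 0.5 = 6336 mg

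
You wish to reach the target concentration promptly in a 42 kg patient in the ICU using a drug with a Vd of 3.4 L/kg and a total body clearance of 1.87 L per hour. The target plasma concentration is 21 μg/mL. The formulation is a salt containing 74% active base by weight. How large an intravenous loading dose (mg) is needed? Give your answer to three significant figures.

4050 mg

Vd(total) = 42 kg × 3.4 L/kg = 142.8 L
LD = Vd × C / S = 142.8 × 21.00 / 0.74 = 4052 mg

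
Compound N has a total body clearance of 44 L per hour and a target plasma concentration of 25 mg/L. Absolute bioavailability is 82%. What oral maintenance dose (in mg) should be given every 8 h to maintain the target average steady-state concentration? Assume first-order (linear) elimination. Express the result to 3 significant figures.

10700 mg

D = CL × Css × τ / F = 44.00 × 25 × 8 / 0.82 = 10730 mg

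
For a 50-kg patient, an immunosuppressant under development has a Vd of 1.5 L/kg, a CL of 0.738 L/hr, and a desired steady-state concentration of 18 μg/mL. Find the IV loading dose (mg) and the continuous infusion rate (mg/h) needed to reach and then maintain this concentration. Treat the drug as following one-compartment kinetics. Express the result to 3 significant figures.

Total Vd = 1.5 × 50 = 75.00 L
LD = Vd · C_target = 75.00 × 18 = 1350 mg
Infusion rate = 0.7380 L/h × 18 mg/L = 13.28 mg/h

(a) 1350 mg; (b) 13.3 mg/h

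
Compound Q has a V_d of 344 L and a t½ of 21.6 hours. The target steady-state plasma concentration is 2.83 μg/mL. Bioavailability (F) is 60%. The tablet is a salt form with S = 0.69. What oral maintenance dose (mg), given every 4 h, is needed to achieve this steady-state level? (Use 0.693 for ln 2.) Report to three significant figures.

302 mg

k = 0.693/21.6 = 0.03208 h⁻¹, so CL = k·Vd = 0.03208 × 344.0 = 11.04 L/h
D = CL × Css × τ / F / S = 11.04 × 2.83 × 4 / 0.6 / 0.69 = 301.9 mg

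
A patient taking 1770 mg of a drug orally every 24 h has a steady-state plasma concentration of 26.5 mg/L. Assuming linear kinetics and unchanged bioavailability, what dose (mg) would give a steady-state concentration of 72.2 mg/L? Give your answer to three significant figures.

4820 mg

For first-order elimination, Css ∝ F·D/(CL·τ); F and CL are unchanged, so Css ∝ D/τ.
D₂ = D₁ × (Css,target / Css,current) = 1770 × 72.2/26.5 = 4822 mg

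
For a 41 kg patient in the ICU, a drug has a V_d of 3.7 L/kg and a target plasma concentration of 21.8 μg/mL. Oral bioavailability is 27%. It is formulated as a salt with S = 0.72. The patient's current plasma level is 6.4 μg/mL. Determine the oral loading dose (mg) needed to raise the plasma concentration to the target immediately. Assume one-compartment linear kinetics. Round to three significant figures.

Total Vd = 3.7 × 41 = 151.7 L
Concentration deficit ΔC = 21.8 − 6.4 = 15.40 mg/L
LD = Vd × ΔC / F / S = 151.7 × 15.40 / 0.27 / 0.72 = 12020 mg

12000 mg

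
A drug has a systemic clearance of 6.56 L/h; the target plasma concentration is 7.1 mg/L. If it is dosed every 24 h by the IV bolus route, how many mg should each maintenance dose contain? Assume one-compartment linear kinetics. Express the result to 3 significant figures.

1120 mg

D = CL × Css × τ = 6.560 × 7.1 × 24 = 1118 mg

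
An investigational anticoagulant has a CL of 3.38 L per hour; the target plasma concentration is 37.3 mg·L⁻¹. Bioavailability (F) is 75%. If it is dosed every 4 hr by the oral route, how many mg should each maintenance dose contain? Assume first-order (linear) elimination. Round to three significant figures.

672 mg

D = CL × Css × τ / F = 3.380 × 37.3 × 4 / 0.75 = 672.4 mg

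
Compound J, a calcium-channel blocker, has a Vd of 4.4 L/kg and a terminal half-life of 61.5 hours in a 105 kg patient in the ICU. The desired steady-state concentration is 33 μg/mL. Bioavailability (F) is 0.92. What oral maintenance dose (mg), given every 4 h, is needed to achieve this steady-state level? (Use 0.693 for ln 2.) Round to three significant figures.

747 mg

Total Vd = 4.4 × 105 = 462.0 L
CL = 0.693 × Vd / t½ = 0.693 × 462.0 / 61.5 = 5.206 L/h
D = CL × Css × τ / F = 5.206 × 33 × 4 / 0.92 = 746.9 mg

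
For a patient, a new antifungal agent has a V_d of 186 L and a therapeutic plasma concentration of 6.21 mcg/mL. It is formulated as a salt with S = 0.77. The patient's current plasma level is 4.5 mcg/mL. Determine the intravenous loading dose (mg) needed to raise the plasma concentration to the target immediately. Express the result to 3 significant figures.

The loading dose fills Vd to the target concentration.
Concentration deficit ΔC = 6.21 − 4.5 = 1.710 mg/L
LD = Vd × ΔC / S = 186.0 × 1.710 / 0.77 = 413.1 mg

413 mg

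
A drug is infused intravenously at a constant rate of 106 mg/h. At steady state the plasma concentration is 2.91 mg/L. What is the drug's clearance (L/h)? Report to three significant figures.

36.4 L/h

At steady state, infusion rate = CL × Css, so CL = rate / Css.
CL = 106 / 2.91 = 36.43 L/h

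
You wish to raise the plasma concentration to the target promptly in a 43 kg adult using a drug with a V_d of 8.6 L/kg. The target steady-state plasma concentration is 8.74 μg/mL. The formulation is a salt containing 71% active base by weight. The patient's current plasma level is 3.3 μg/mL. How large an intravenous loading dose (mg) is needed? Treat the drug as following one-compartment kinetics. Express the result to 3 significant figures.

2830 mg

Total Vd = 8.6 × 43 = 369.8 L
Concentration deficit ΔC = 8.74 − 3.3 = 5.440 mg/L
LD = Vd × ΔC / S = 369.8 × 5.440 / 0.71 = 2833 mg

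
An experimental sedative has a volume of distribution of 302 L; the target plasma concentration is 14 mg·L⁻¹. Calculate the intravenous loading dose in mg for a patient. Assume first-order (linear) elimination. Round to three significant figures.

LD = Vd × C = 302.0 × 14.00 = 4228 mg

4230 mg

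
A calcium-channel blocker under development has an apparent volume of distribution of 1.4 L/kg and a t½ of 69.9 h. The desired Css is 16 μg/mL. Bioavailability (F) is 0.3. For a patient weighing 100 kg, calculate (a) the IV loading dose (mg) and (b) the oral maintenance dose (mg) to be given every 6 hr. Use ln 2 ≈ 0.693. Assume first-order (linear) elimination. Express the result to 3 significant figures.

Vd = 1.4 L/kg × 100 kg = 140.0 L
LD = Vd × C = 140.0 × 16 = 2240 mg
CL = 0.693 × Vd / t½ = 0.693 × 140.0 / 69.9 = 1.388 L/h
D = CL × Css × τ / F = 1.388 × 16 × 6 / 0.3 = 444.2 mg

(a) 2240 mg; (b) 444 mg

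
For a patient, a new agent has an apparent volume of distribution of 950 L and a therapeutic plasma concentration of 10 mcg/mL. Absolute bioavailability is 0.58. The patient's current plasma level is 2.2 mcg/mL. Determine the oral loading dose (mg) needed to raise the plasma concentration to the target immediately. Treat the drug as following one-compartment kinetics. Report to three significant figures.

Concentration deficit ΔC = 10 − 2.2 = 7.800 mg/L
LD = Vd × ΔC / F = 950.0 × 7.800 / 0.58 = 12780 mg

12800 mg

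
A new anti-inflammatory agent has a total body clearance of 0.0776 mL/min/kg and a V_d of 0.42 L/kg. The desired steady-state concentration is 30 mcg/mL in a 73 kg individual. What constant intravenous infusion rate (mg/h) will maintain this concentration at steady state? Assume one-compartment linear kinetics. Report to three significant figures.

10.2 mg/h

CL = 0.0776 mL/min/kg × 73 kg = 5.665 mL/min = 5.665 × 60/1000 = 0.3399 L/h
Maintenance depends on clearance, not Vd — rate in must match rate out.
Rate = CL × Css = 0.3399 × 30 = 10.20 mg/h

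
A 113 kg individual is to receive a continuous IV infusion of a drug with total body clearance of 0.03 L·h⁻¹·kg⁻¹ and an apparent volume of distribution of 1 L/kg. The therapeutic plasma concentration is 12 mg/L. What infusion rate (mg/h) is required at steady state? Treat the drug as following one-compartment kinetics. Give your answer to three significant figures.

40.7 mg/h

CL = 0.03 L·h⁻¹·kg⁻¹ × 113 kg = 3.390 L/h
R₀ = 3.390 × 12 = 40.68 mg/h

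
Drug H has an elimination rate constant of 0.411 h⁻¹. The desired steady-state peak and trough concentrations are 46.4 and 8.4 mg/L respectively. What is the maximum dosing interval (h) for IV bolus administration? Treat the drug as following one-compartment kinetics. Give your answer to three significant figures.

4.16 h

Between IV bolus doses, concentration decays as C = C₀·e^(−kτ), so C_peak/C_trough = e^(kτ).
τ_max = ln(C_peak/C_trough) / k = ln(46.4/8.4) / 0.4110 = 1.709 / 0.4110 = 4.158 h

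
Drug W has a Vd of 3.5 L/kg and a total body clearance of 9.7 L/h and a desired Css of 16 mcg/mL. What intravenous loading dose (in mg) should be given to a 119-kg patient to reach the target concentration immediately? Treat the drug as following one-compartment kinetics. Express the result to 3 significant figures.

Vd = 3.5 L/kg × 119 kg = 416.5 L
The loading dose fills Vd to the target concentration; clearance is irrelevant here.
LD = Vd × C = 416.5 × 16.00 = 6664 mg

6660 mg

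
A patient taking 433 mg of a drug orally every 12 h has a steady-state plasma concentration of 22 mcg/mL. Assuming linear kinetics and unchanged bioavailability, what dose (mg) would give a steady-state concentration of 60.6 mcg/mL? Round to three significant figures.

With linear kinetics, Css is proportional to dose rate (D/τ) at fixed clearance.
D₂ = D₁ × (Css,target / Css,current) = 433 × 60.6/22 = 1193 mg

1190 mg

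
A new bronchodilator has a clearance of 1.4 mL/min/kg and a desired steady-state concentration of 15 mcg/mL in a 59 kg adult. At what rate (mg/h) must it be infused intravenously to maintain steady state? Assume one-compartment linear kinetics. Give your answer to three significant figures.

74.3 mg/h

CL = 1.4 mL/min/kg × 59 kg = 82.60 mL/min = 82.60 × 60/1000 = 4.956 L/h
Infusion rate = CL · Css = 4.956 L/h × 15 mg/L = 74.34 mg/h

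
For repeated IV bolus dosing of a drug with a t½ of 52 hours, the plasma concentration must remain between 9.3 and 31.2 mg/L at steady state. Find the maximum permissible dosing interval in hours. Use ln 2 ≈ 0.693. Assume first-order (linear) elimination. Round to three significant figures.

90.8 h

k = 0.693 / t½ = 0.693 / 52 = 0.01333 h⁻¹
Between IV bolus doses, concentration decays as C = C₀·e^(−kτ), so C_peak/C_trough = e^(kτ).
τ_max = ln(C_peak/C_trough) / k = ln(31.2/9.3) / 0.01333 = 1.210 / 0.01333 = 90.77 h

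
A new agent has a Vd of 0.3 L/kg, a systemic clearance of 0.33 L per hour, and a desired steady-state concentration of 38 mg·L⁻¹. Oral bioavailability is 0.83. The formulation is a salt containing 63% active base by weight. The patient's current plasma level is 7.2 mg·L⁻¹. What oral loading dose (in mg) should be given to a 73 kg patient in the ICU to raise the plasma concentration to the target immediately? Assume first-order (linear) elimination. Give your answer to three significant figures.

Vd = 0.3 L/kg × 73 kg = 21.90 L
Loading dose depends on Vd (not clearance): it fills the distribution volume.
Concentration deficit ΔC = 38 − 7.2 = 30.80 mg/L
LD = Vd × ΔC / F / S = 21.90 × 30.80 / 0.83 / 0.63 = 1290 mg

1290 mg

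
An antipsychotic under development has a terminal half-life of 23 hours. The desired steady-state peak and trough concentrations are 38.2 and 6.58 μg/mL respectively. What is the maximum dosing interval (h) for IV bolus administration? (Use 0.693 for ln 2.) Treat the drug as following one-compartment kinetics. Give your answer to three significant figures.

58.4 h

k = 0.693 / t½ = 0.693 / 23 = 0.03013 h⁻¹
Between IV bolus doses, concentration decays as C = C₀·e^(−kτ), so C_peak/C_trough = e^(kτ).
τ_max = ln(C_peak/C_trough) / k = ln(38.2/6.58) / 0.03013 = 1.759 / 0.03013 = 58.38 h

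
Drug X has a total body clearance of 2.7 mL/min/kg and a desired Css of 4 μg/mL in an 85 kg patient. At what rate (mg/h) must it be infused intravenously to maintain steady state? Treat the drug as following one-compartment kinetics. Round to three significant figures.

55.1 mg/h

CL = 2.7 mL/min/kg × 85 kg = 229.5 mL/min = 229.5 × 60/1000 = 13.77 L/h
Rate = CL × Css = 13.77 × 4 = 55.08 mg/h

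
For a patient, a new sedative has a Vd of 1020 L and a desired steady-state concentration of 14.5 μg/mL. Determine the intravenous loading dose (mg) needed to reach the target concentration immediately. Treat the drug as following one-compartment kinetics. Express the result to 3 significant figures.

14800 mg

The loading dose fills Vd to the target concentration.
LD = Vd × C = 1020 × 14.50 = 14790 mg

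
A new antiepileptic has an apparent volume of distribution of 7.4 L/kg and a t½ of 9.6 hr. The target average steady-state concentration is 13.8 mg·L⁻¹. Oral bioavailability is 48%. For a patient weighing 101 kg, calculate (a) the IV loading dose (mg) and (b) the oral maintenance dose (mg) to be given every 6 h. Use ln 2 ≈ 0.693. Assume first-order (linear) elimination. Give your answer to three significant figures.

Total Vd = 7.4 × 101 = 747.4 L
LD = Vd × C = 747.4 × 13.8 = 10310 mg
CL = 0.693 × Vd / t½ = 0.693 × 747.4 / 9.6 = 53.95 L/h
D = CL × Css × τ / F = 53.95 × 13.8 × 6 / 0.48 = 9306 mg

(a) 10300 mg; (b) 9310 mg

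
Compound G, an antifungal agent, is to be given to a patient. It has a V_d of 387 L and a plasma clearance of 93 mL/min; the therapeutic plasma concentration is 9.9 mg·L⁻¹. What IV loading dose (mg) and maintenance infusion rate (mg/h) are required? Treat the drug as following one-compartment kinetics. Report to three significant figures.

(a) 3830 mg; (b) 55.2 mg/h

Loading dose = Vd × C = 387.0 × 9.9 = 3831 mg
CL = 93 mL/min × 60/1000 = 5.580 L/h
Infusion rate = 5.580 L/h × 9.9 mg/L = 55.24 mg/h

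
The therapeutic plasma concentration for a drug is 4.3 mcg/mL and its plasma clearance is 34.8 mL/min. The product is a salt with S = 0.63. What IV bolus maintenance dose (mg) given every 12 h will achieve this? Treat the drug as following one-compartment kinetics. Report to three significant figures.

171 mg

Convert clearance: 34.8 mL/min × 60 min/h ÷ 1000 mL/L = 2.088 L/h
D = CL × Css × τ / S = 2.088 × 4.3 × 12 / 0.63 = 171.0 mg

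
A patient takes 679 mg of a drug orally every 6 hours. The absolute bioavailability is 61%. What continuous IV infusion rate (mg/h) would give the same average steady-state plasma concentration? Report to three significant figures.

69.0 mg/h

Equivalent systemic input: infusion rate = F·D/τ.
Rate = 0.61 × 679 / 6 = 69.03 mg/h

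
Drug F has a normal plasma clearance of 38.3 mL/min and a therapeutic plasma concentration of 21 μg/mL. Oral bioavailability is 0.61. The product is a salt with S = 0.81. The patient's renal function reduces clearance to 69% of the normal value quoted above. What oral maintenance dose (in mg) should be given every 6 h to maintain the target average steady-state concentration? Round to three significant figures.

CL = 38.3 mL/min = 38.3 × 0.06 = 2.298 L/h
Patient clearance = 0.69 × 2.298 = 1.586 L/h
D = CL × Css × τ / F / S = 1.586 × 21 × 6 / 0.61 / 0.81 = 404.4 mg

404 mg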